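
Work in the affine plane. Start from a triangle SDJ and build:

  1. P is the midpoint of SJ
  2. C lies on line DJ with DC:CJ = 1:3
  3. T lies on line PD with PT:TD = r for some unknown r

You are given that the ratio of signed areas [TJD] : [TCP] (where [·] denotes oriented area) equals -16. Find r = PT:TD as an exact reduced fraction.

r = 1/4

Work in coordinates with S = (0, 0), D = (1, 0), J = (0, 1).
1. P is the midpoint of SJ ⇒ P = (0, 1/2)
2. C lies on line DJ with DC:CJ = 1:3 ⇒ C = (3/4, 1/4)
3. With PT:TD = r, write λ = r/(r+1) so T = P + λ·(D−P); T is affine-linear in λ
Every point depending on T is an affine combination of T and λ-independent points, so each such coordinate is linear in λ; the λ² term in each signed area is a multiple of (D−P)×(D−P) = 0, so 2·[TJD] and 2·[TCP] are each linear in λ. Evaluating at λ=0 and λ=1:
  2·[TJD] = 1/2·λ − 1/2,   2·[TCP] = 1/8·λ
So [TJD]:[TCP] = (1/2·λ − 1/2) / (1/8·λ). Setting this equal to -16:
  1/2·λ − 1/2 = -16·(1/8·λ)  ⇒  λ = 1/5
Then r = λ/(1−λ) = (1/5)/(4/5) = 1/4. Check: with r = 1/4, T = (1/5, 2/5) and [TJD]:[TCP] = -16 as required.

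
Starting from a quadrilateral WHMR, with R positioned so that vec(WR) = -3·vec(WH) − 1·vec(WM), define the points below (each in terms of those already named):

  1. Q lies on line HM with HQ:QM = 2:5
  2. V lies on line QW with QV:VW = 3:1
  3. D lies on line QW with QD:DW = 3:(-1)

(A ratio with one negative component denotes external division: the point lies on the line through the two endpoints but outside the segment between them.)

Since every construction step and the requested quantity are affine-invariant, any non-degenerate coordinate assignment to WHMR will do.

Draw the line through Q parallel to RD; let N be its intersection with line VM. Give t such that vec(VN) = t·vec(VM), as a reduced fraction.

Work in coordinates with W = (0, 0), H = (1, 0), M = (0, 1), R = (-3, -1).
1. Q lies on line HM with HQ:QM = 2:5 ⇒ Q = (5/7, 2/7)
2. V lies on line QW with QV:VW = 3:1 ⇒ V = (5/28, 1/14)
3. D lies on line QW with QD:DW = 3:(-1) ⇒ D = (-5/14, -1/7)
through Q parallel to RD: direction (37/14, 6/7); meets VM at N = (25/146, 8/73)
N = V + t·(M−V) with t = 3/73

t = 3/73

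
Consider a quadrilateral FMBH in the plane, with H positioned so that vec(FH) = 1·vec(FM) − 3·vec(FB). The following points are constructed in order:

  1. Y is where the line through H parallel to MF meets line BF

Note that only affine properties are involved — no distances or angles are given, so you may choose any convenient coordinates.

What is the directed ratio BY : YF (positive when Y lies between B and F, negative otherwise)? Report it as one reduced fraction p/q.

BY:YF = -4/3

Work in coordinates with F = (0, 0), M = (1, 0), B = (0, 1), H = (1, -3).
1. Y is where the line through H parallel to MF meets line BF ⇒ Y = (0, -3)
Y = B + t·(F−B) with t = 4, so BY:YF = t:(1−t) = 4:-3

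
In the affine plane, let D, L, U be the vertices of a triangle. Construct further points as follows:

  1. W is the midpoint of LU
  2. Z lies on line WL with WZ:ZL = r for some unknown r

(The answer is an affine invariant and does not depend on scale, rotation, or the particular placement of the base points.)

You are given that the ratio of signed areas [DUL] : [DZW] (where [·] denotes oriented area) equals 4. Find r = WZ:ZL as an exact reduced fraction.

Choose coordinates D = (0, 0), L = (1, 0), U = (0, 1).
1. W is the midpoint of LU ⇒ W = (1/2, 1/2)
2. With WZ:ZL = r, write λ = r/(r+1) so Z = W + λ·(L−W); Z is affine-linear in λ
Every point depending on Z is an affine combination of Z and λ-independent points, so each such coordinate is linear in λ; the λ² term in each signed area is a multiple of (L−W)×(L−W) = 0, so 2·[DUL] and 2·[DZW] are each linear in λ. Evaluating at λ=0 and λ=1:
  2·[DUL] = -1,   2·[DZW] = 1/2·λ
So [DUL]:[DZW] = (-1) / (1/2·λ). Setting this equal to 4:
  -1 = 4·(1/2·λ)  ⇒  λ = -1/2
Then r = λ/(1−λ) = (-1/2)/(3/2) = -1/3. Check: with r = -1/3, Z = (1/4, 3/4) and [DUL]:[DZW] = 4 as required.

r = -1/3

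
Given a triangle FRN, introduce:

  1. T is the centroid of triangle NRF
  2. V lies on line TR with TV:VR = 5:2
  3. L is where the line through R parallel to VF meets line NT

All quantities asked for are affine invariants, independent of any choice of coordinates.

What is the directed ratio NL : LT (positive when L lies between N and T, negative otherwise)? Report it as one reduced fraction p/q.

Choose coordinates F = (0, 0), R = (1, 0), N = (0, 1).
1. T is the centroid of triangle NRF ⇒ T = (1/3, 1/3)
2. V lies on line TR with TV:VR = 5:2 ⇒ V = (17/21, 2/21)
3. L is where the line through R parallel to VF meets line NT ⇒ L = (19/36, -1/18)
L = N + t·(T−N) with t = 19/12, so NL:LT = t:(1−t) = 19/12:-7/12

NL:LT = -19/7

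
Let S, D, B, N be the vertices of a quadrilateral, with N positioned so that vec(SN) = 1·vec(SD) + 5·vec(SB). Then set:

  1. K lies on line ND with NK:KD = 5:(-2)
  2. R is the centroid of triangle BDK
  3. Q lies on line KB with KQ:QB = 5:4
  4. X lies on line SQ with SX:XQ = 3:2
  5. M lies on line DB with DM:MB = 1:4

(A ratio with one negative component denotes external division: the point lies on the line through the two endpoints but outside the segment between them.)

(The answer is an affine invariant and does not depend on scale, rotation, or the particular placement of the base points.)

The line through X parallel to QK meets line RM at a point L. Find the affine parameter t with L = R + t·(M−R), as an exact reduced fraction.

Assign S = (0, 0), D = (1, 0), B = (0, 1), N = (1, 5) — the answer is frame-independent, so this choice is without loss of generality.
1. K lies on line ND with NK:KD = 5:(-2) ⇒ K = (1, -10/3)
2. R is the centroid of triangle BDK ⇒ R = (2/3, -7/9)
3. Q lies on line KB with KQ:QB = 5:4 ⇒ Q = (4/9, -25/27)
4. X lies on line SQ with SX:XQ = 3:2 ⇒ X = (4/15, -5/9)
5. M lies on line DB with DM:MB = 1:4 ⇒ M = (4/5, 1/5)
through X parallel to QK: direction (5/9, -65/27); meets RM at L = (94/175, -907/525)
L = R + t·(M−R) with t = -34/35

t = -34/35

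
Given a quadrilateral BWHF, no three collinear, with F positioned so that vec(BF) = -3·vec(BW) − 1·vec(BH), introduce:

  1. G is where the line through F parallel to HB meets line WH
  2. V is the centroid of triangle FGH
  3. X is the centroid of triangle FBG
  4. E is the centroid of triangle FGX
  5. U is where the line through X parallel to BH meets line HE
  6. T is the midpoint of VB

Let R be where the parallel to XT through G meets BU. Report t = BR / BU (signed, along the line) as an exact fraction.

Work in coordinates with B = (0, 0), W = (1, 0), H = (0, 1), F = (-3, -1).
1. G is where the line through F parallel to HB meets line WH ⇒ G = (-3, 4)
2. V is the centroid of triangle FGH ⇒ V = (-2, 4/3)
3. X is the centroid of triangle FBG ⇒ X = (-2, 1)
4. E is the centroid of triangle FGX ⇒ E = (-8/3, 4/3)
5. U is where the line through X parallel to BH meets line HE ⇒ U = (-2, 5/4)
6. T is the midpoint of VB ⇒ T = (-1, 2/3)
through G parallel to XT: direction (1, -1/3); meets BU at R = (-72/7, 45/7)
R = B + t·(U−B) with t = 36/7

t = 36/7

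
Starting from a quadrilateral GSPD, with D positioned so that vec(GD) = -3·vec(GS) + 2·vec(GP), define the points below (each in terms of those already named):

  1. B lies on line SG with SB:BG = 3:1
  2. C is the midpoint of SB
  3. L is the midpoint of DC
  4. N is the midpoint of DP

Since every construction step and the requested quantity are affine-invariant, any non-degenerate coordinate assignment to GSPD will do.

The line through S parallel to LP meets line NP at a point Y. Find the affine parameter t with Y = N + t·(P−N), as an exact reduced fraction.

Set G = (0, 0), S = (1, 0), P = (0, 1), D = (-3, 2); any affine frame gives the same invariant.
1. B lies on line SG with SB:BG = 3:1 ⇒ B = (1/4, 0)
2. C is the midpoint of SB ⇒ C = (5/8, 0)
3. L is the midpoint of DC ⇒ L = (-19/16, 1)
4. N is the midpoint of DP ⇒ N = (-3/2, 3/2)
through S parallel to LP: direction (19/16, 0); meets NP at Y = (3, 0)
Y = N + t·(P−N) with t = 3

t = 3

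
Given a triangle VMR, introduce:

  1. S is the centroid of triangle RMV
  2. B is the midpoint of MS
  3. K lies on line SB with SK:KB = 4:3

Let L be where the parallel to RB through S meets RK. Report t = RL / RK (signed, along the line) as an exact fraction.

t = 7/3

Assign V = (0, 0), M = (1, 0), R = (0, 1) — the answer is frame-independent, so this choice is without loss of generality.
1. S is the centroid of triangle RMV ⇒ S = (1/3, 1/3)
2. B is the midpoint of MS ⇒ B = (2/3, 1/6)
3. K lies on line SB with SK:KB = 4:3 ⇒ K = (11/21, 5/21)
through S parallel to RB: direction (2/3, -5/6); meets RK at L = (11/9, -7/9)
L = R + t·(K−R) with t = 7/3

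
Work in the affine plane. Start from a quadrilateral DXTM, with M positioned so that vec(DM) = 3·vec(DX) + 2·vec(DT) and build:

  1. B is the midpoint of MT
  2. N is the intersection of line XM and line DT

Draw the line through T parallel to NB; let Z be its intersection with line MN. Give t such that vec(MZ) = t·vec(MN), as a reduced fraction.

Choose coordinates D = (0, 0), X = (1, 0), T = (0, 1), M = (3, 2).
1. B is the midpoint of MT ⇒ B = (3/2, 3/2)
2. N is the intersection of line XM and line DT ⇒ N = (0, -1)
through T parallel to NB: direction (3/2, 5/2); meets MN at Z = (-3, -4)
Z = M + t·(N−M) with t = 2

t = 2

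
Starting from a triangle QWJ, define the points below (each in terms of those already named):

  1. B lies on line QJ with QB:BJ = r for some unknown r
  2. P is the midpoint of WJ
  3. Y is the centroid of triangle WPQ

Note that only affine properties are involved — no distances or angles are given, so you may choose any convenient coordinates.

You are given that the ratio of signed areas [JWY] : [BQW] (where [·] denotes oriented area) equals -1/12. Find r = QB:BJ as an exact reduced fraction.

r = -4/3

Work in coordinates with Q = (0, 0), W = (1, 0), J = (0, 1).
1. With QB:BJ = r, write λ = r/(r+1) so B = Q + λ·(J−Q); B is affine-linear in λ
2. P is the midpoint of WJ ⇒ P = (1/2, 1/2)
3. Y is the centroid of triangle WPQ ⇒ Y = (1/2, 1/6)
Every point depending on B is an affine combination of B and λ-independent points, so each such coordinate is linear in λ; the λ² term in each signed area is a multiple of (J−Q)×(J−Q) = 0, so 2·[JWY] and 2·[BQW] are each linear in λ. Evaluating at λ=0 and λ=1:
  2·[JWY] = -1/3,   2·[BQW] = λ
So [JWY]:[BQW] = (-1/3) / (λ). Setting this equal to -1/12:
  -1/3 = -1/12·(λ)  ⇒  λ = 4
Then r = λ/(1−λ) = (4)/(-3) = -4/3. Check: with r = -4/3, B = (0, 4) and [JWY]:[BQW] = -1/12 as required.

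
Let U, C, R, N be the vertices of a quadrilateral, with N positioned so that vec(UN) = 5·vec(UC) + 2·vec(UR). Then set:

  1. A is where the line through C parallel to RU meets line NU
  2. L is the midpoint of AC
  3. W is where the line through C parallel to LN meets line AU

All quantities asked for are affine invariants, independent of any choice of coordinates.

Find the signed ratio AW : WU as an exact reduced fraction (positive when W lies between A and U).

Assign U = (0, 0), C = (1, 0), R = (0, 1), N = (5, 2) — the answer is frame-independent, so this choice is without loss of generality.
1. A is where the line through C parallel to RU meets line NU ⇒ A = (1, 2/5)
2. L is the midpoint of AC ⇒ L = (1, 1/5)
3. W is where the line through C parallel to LN meets line AU ⇒ W = (9, 18/5)
W = A + t·(U−A) with t = -8, so AW:WU = t:(1−t) = -8:9

AW:WU = -8/9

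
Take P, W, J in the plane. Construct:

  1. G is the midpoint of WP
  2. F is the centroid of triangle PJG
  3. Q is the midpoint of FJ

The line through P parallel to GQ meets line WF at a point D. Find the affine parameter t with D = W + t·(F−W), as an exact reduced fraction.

t = 8/5

Set P = (0, 0), W = (1, 0), J = (0, 1); any affine frame gives the same invariant.
1. G is the midpoint of WP ⇒ G = (1/2, 0)
2. F is the centroid of triangle PJG ⇒ F = (1/6, 1/3)
3. Q is the midpoint of FJ ⇒ Q = (1/12, 2/3)
through P parallel to GQ: direction (-5/12, 2/3); meets WF at D = (-1/3, 8/15)
D = W + t·(F−W) with t = 8/5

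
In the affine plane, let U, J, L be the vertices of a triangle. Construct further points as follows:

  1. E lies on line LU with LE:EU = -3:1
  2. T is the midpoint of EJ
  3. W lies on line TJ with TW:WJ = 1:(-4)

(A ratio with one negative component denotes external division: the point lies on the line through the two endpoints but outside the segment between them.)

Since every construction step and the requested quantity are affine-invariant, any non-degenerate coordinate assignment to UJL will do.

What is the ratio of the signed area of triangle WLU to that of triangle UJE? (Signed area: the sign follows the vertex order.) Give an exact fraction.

[WLU]:[UJE] = -2/3

Set U = (0, 0), J = (1, 0), L = (0, 1); any affine frame gives the same invariant.
1. E lies on line LU with LE:EU = -3:1 ⇒ E = (0, -1/2)
2. T is the midpoint of EJ ⇒ T = (1/2, -1/4)
3. W lies on line TJ with TW:WJ = 1:(-4) ⇒ W = (1/3, -1/3)
2·[WLU] = 1/3, 2·[UJE] = -1/2
[WLU]:[UJE] = 1/3:-1/2 = -2/3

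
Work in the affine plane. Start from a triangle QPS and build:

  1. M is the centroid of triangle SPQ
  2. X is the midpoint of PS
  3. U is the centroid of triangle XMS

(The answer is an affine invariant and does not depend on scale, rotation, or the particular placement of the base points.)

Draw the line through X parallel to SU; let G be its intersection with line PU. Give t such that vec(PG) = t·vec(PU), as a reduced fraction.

t = 1/2

Choose coordinates Q = (0, 0), P = (1, 0), S = (0, 1).
1. M is the centroid of triangle SPQ ⇒ M = (1/3, 1/3)
2. X is the midpoint of PS ⇒ X = (1/2, 1/2)
3. U is the centroid of triangle XMS ⇒ U = (5/18, 11/18)
through X parallel to SU: direction (5/18, -7/18); meets PU at G = (23/36, 11/36)
G = P + t·(U−P) with t = 1/2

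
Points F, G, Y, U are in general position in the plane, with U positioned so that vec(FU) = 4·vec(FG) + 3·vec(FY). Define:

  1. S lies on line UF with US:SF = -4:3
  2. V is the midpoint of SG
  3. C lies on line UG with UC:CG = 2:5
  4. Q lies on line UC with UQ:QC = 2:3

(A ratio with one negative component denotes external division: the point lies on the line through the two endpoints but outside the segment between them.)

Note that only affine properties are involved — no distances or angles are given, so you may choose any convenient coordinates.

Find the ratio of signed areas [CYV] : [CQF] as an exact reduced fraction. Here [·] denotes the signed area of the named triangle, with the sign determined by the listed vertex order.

Set F = (0, 0), G = (1, 0), Y = (0, 1), U = (4, 3); any affine frame gives the same invariant.
1. S lies on line UF with US:SF = -4:3 ⇒ S = (-12, -9)
2. V is the midpoint of SG ⇒ V = (-11/2, -9/2)
3. C lies on line UG with UC:CG = 2:5 ⇒ C = (22/7, 15/7)
4. Q lies on line UC with UQ:QC = 2:3 ⇒ Q = (128/35, 93/35)
2·[CYV] = 11, 2·[CQF] = 18/35
[CYV]:[CQF] = 11:18/35 = 385/18

[CYV]:[CQF] = 385/18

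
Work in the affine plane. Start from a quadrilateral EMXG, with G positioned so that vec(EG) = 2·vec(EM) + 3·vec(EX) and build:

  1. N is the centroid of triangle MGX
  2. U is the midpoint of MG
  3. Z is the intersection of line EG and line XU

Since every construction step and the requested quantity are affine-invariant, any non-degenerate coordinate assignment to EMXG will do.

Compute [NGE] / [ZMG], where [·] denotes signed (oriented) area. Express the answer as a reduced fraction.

Work in coordinates with E = (0, 0), M = (1, 0), X = (0, 1), G = (2, 3).
1. N is the centroid of triangle MGX ⇒ N = (1, 4/3)
2. U is the midpoint of MG ⇒ U = (3/2, 3/2)
3. Z is the intersection of line EG and line XU ⇒ Z = (6/7, 9/7)
2·[NGE] = 1/3, 2·[ZMG] = 12/7
[NGE]:[ZMG] = 1/3:12/7 = 7/36

[NGE]:[ZMG] = 7/36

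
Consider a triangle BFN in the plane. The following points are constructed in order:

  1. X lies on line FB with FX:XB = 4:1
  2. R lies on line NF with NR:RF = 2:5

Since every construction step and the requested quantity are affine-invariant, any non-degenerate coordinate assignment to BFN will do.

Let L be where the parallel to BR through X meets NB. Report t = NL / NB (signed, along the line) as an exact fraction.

Choose coordinates B = (0, 0), F = (1, 0), N = (0, 1).
1. X lies on line FB with FX:XB = 4:1 ⇒ X = (1/5, 0)
2. R lies on line NF with NR:RF = 2:5 ⇒ R = (2/7, 5/7)
through X parallel to BR: direction (2/7, 5/7); meets NB at L = (0, -1/2)
L = N + t·(B−N) with t = 3/2

t = 3/2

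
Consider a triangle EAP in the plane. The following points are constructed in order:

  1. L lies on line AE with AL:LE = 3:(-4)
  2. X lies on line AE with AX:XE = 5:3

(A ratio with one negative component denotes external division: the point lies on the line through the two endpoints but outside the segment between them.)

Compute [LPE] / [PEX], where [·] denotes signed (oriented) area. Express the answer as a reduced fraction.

[LPE]:[PEX] = 32/3

Work in coordinates with E = (0, 0), A = (1, 0), P = (0, 1).
1. L lies on line AE with AL:LE = 3:(-4) ⇒ L = (4, 0)
2. X lies on line AE with AX:XE = 5:3 ⇒ X = (3/8, 0)
2·[LPE] = 4, 2·[PEX] = 3/8
[LPE]:[PEX] = 4:3/8 = 32/3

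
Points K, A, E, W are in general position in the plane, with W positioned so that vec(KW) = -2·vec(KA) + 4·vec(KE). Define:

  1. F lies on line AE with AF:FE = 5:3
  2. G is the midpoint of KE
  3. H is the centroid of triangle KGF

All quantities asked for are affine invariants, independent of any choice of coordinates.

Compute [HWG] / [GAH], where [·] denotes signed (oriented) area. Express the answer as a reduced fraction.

Set K = (0, 0), A = (1, 0), E = (0, 1), W = (-2, 4); any affine frame gives the same invariant.
1. F lies on line AE with AF:FE = 5:3 ⇒ F = (3/8, 5/8)
2. G is the midpoint of KE ⇒ G = (0, 1/2)
3. H is the centroid of triangle KGF ⇒ H = (1/8, 3/8)
2·[HWG] = 3/16, 2·[GAH] = -1/16
[HWG]:[GAH] = 3/16:-1/16 = -3

[HWG]:[GAH] = -3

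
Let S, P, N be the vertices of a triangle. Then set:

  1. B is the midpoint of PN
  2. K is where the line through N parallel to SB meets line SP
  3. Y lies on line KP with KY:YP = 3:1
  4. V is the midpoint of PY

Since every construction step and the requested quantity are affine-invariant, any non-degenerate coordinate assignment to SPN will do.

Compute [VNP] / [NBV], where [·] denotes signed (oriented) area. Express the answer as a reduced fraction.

[VNP]:[NBV] = 2

Work in coordinates with S = (0, 0), P = (1, 0), N = (0, 1).
1. B is the midpoint of PN ⇒ B = (1/2, 1/2)
2. K is where the line through N parallel to SB meets line SP ⇒ K = (-1, 0)
3. Y lies on line KP with KY:YP = 3:1 ⇒ Y = (1/2, 0)
4. V is the midpoint of PY ⇒ V = (3/4, 0)
2·[VNP] = -1/4, 2·[NBV] = -1/8
[VNP]:[NBV] = -1/4:-1/8 = 2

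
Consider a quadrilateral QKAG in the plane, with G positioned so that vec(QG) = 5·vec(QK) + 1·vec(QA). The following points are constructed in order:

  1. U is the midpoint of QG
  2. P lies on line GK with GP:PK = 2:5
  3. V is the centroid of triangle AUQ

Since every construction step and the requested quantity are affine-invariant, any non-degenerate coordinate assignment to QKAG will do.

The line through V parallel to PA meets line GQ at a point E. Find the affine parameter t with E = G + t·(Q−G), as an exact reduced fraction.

t = 131/222

Choose coordinates Q = (0, 0), K = (1, 0), A = (0, 1), G = (5, 1).
1. U is the midpoint of QG ⇒ U = (5/2, 1/2)
2. P lies on line GK with GP:PK = 2:5 ⇒ P = (27/7, 5/7)
3. V is the centroid of triangle AUQ ⇒ V = (5/6, 1/2)
through V parallel to PA: direction (-27/7, 2/7); meets GQ at E = (455/222, 91/222)
E = G + t·(Q−G) with t = 131/222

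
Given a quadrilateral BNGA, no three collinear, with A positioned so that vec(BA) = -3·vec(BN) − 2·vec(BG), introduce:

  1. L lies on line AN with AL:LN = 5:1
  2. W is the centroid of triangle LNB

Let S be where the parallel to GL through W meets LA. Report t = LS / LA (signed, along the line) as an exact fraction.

t = -2/45

Set B = (0, 0), N = (1, 0), G = (0, 1), A = (-3, -2); any affine frame gives the same invariant.
1. L lies on line AN with AL:LN = 5:1 ⇒ L = (1/3, -1/3)
2. W is the centroid of triangle LNB ⇒ W = (4/9, -1/9)
through W parallel to GL: direction (1/3, -4/3); meets LA at S = (13/27, -7/27)
S = L + t·(A−L) with t = -2/45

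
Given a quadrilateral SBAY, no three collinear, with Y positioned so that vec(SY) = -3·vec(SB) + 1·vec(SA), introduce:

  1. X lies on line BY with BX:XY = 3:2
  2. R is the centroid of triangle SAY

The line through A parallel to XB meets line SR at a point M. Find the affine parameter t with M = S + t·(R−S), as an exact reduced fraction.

Work in coordinates with S = (0, 0), B = (1, 0), A = (0, 1), Y = (-3, 1).
1. X lies on line BY with BX:XY = 3:2 ⇒ X = (-7/5, 3/5)
2. R is the centroid of triangle SAY ⇒ R = (-1, 2/3)
through A parallel to XB: direction (12/5, -3/5); meets SR at M = (-12/5, 8/5)
M = S + t·(R−S) with t = 12/5

t = 12/5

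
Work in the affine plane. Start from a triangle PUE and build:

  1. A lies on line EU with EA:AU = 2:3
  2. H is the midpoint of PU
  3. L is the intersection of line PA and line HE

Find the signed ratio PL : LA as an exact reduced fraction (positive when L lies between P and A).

PL:LA = 5/2

Set P = (0, 0), U = (1, 0), E = (0, 1); any affine frame gives the same invariant.
1. A lies on line EU with EA:AU = 2:3 ⇒ A = (2/5, 3/5)
2. H is the midpoint of PU ⇒ H = (1/2, 0)
3. L is the intersection of line PA and line HE ⇒ L = (2/7, 3/7)
L = P + t·(A−P) with t = 5/7, so PL:LA = t:(1−t) = 5/7:2/7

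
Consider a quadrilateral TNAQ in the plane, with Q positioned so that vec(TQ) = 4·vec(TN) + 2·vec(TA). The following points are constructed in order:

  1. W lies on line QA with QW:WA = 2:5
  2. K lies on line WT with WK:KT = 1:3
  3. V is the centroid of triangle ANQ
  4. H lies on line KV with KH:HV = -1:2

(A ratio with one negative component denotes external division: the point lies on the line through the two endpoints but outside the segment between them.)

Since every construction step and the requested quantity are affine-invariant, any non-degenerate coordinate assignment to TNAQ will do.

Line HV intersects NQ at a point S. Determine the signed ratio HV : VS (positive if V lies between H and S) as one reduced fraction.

Work in coordinates with T = (0, 0), N = (1, 0), A = (0, 1), Q = (4, 2).
1. W lies on line QA with QW:WA = 2:5 ⇒ W = (20/7, 12/7)
2. K lies on line WT with WK:KT = 1:3 ⇒ K = (15/7, 9/7)
3. V is the centroid of triangle ANQ ⇒ V = (5/3, 1)
4. H lies on line KV with KH:HV = -1:2 ⇒ H = (55/21, 11/7)
line HV meets NQ at S = (10, 6)
V = H + t·(S−H) with t = -4/31, so HV:VS = -4/31:35/31

HV:VS = -4/35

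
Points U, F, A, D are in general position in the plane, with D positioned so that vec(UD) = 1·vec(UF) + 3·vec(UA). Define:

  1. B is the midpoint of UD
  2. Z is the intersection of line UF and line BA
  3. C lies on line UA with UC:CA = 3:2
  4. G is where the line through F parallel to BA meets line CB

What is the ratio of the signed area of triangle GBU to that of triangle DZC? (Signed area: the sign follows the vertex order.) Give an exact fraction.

[GBU]:[DZC] = -5/6

Work in coordinates with U = (0, 0), F = (1, 0), A = (0, 1), D = (1, 3).
1. B is the midpoint of UD ⇒ B = (1/2, 3/2)
2. Z is the intersection of line UF and line BA ⇒ Z = (-1, 0)
3. C lies on line UA with UC:CA = 3:2 ⇒ C = (0, 3/5)
4. G is where the line through F parallel to BA meets line CB ⇒ G = (-2, -3)
2·[GBU] = -3/2, 2·[DZC] = 9/5
[GBU]:[DZC] = -3/2:9/5 = -5/6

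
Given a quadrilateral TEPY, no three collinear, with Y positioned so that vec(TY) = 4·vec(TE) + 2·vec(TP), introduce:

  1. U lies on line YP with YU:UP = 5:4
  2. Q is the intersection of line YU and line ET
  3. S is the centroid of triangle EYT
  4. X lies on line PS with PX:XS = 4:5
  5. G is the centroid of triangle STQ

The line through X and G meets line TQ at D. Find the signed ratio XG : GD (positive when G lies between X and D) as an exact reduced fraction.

XG:GD = 17/6

Choose coordinates T = (0, 0), E = (1, 0), P = (0, 1), Y = (4, 2).
1. U lies on line YP with YU:UP = 5:4 ⇒ U = (16/9, 13/9)
2. Q is the intersection of line YU and line ET ⇒ Q = (-4, 0)
3. S is the centroid of triangle EYT ⇒ S = (5/3, 2/3)
4. X lies on line PS with PX:XS = 4:5 ⇒ X = (20/27, 23/27)
5. G is the centroid of triangle STQ ⇒ G = (-7/9, 2/9)
line XG meets TQ at D = (-67/51, 0)
G = X + t·(D−X) with t = 17/23, so XG:GD = 17/23:6/23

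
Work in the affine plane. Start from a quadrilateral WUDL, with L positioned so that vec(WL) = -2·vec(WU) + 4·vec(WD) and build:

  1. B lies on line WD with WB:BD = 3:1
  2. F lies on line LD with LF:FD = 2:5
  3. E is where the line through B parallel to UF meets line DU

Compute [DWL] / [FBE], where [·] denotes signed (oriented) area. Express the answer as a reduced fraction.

Choose coordinates W = (0, 0), U = (1, 0), D = (0, 1), L = (-2, 4).
1. B lies on line WD with WB:BD = 3:1 ⇒ B = (0, 3/4)
2. F lies on line LD with LF:FD = 2:5 ⇒ F = (-10/7, 22/7)
3. E is where the line through B parallel to UF meets line DU ⇒ E = (-17/20, 37/20)
2·[DWL] = -2, 2·[FBE] = -37/80
[DWL]:[FBE] = -2:-37/80 = 160/37

[DWL]:[FBE] = 160/37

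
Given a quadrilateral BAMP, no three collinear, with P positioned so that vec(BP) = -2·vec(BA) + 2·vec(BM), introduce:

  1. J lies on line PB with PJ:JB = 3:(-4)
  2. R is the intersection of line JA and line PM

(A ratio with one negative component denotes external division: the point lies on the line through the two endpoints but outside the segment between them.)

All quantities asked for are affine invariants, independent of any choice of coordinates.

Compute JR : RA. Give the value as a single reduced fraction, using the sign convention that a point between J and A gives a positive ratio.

Assign B = (0, 0), A = (1, 0), M = (0, 1), P = (-2, 2) — the answer is frame-independent, so this choice is without loss of generality.
1. J lies on line PB with PJ:JB = 3:(-4) ⇒ J = (-8, 8)
2. R is the intersection of line JA and line PM ⇒ R = (-2/7, 8/7)
R = J + t·(A−J) with t = 6/7, so JR:RA = t:(1−t) = 6/7:1/7

JR:RA = 6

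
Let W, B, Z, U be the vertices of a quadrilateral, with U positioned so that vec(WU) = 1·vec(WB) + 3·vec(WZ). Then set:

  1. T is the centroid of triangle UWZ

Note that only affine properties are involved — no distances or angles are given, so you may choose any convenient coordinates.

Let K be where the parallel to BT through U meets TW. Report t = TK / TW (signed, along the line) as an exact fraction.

t = -3/2

Assign W = (0, 0), B = (1, 0), Z = (0, 1), U = (1, 3) — the answer is frame-independent, so this choice is without loss of generality.
1. T is the centroid of triangle UWZ ⇒ T = (1/3, 4/3)
through U parallel to BT: direction (-2/3, 4/3); meets TW at K = (5/6, 10/3)
K = T + t·(W−T) with t = -3/2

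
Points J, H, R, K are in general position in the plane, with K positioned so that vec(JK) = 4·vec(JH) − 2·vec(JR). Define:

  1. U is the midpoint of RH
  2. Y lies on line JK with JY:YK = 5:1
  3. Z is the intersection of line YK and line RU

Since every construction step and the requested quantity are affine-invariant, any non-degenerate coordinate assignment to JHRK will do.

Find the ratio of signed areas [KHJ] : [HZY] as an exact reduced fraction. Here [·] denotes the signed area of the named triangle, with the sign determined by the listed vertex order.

[KHJ]:[HZY] = 3

Assign J = (0, 0), H = (1, 0), R = (0, 1), K = (4, -2) — the answer is frame-independent, so this choice is without loss of generality.
1. U is the midpoint of RH ⇒ U = (1/2, 1/2)
2. Y lies on line JK with JY:YK = 5:1 ⇒ Y = (10/3, -5/3)
3. Z is the intersection of line YK and line RU ⇒ Z = (2, -1)
2·[KHJ] = 2, 2·[HZY] = 2/3
[KHJ]:[HZY] = 2:2/3 = 3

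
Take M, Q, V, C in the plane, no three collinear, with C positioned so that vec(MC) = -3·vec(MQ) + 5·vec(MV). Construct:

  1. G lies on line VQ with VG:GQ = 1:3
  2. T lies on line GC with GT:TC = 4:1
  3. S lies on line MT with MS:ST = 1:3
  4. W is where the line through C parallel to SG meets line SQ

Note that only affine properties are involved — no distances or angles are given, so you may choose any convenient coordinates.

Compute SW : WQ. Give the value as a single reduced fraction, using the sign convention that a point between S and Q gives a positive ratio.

SW:WQ = -70/81

Work in coordinates with M = (0, 0), Q = (1, 0), V = (0, 1), C = (-3, 5).
1. G lies on line VQ with VG:GQ = 1:3 ⇒ G = (1/4, 3/4)
2. T lies on line GC with GT:TC = 4:1 ⇒ T = (-47/20, 83/20)
3. S lies on line MT with MS:ST = 1:3 ⇒ S = (-47/80, 83/80)
4. W is where the line through C parallel to SG meets line SQ ⇒ W = (-9407/880, 6723/880)
W = S + t·(Q−S) with t = -70/11, so SW:WQ = t:(1−t) = -70/11:81/11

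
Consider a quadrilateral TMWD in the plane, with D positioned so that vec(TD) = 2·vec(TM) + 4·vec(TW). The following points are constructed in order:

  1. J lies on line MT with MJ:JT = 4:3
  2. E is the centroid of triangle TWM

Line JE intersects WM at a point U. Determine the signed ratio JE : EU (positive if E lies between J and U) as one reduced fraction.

JE:EU = 5/7

Choose coordinates T = (0, 0), M = (1, 0), W = (0, 1), D = (2, 4).
1. J lies on line MT with MJ:JT = 4:3 ⇒ J = (3/7, 0)
2. E is the centroid of triangle TWM ⇒ E = (1/3, 1/3)
line JE meets WM at U = (1/5, 4/5)
E = J + t·(U−J) with t = 5/12, so JE:EU = 5/12:7/12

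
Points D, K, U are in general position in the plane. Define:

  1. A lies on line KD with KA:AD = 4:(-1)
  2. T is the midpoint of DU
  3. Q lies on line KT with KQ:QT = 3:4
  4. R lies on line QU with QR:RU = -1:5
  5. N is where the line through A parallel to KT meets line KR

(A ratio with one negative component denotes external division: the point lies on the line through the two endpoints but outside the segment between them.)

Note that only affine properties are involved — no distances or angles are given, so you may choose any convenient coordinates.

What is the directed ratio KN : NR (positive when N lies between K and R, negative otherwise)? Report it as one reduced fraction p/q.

Choose coordinates D = (0, 0), K = (1, 0), U = (0, 1).
1. A lies on line KD with KA:AD = 4:(-1) ⇒ A = (-1/3, 0)
2. T is the midpoint of DU ⇒ T = (0, 1/2)
3. Q lies on line KT with KQ:QT = 3:4 ⇒ Q = (4/7, 3/14)
4. R lies on line QU with QR:RU = -1:5 ⇒ R = (5/7, 1/56)
5. N is where the line through A parallel to KT meets line KR ⇒ N = (-11/21, 2/21)
N = K + t·(R−K) with t = 16/3, so KN:NR = t:(1−t) = 16/3:-13/3

KN:NR = -16/13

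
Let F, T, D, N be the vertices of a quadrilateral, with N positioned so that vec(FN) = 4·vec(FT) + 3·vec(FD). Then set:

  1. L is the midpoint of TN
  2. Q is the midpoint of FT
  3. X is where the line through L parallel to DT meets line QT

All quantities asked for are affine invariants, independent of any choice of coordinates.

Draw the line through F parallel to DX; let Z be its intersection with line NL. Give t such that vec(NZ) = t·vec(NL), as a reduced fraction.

t = 32/15

Assign F = (0, 0), T = (1, 0), D = (0, 1), N = (4, 3) — the answer is frame-independent, so this choice is without loss of generality.
1. L is the midpoint of TN ⇒ L = (5/2, 3/2)
2. Q is the midpoint of FT ⇒ Q = (1/2, 0)
3. X is where the line through L parallel to DT meets line QT ⇒ X = (4, 0)
through F parallel to DX: direction (4, -1); meets NL at Z = (4/5, -1/5)
Z = N + t·(L−N) with t = 32/15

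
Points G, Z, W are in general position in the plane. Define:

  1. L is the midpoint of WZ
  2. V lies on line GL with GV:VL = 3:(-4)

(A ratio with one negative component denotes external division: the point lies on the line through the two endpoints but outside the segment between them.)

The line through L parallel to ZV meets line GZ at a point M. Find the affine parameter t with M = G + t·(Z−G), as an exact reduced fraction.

Set G = (0, 0), Z = (1, 0), W = (0, 1); any affine frame gives the same invariant.
1. L is the midpoint of WZ ⇒ L = (1/2, 1/2)
2. V lies on line GL with GV:VL = 3:(-4) ⇒ V = (-3/2, -3/2)
through L parallel to ZV: direction (-5/2, -3/2); meets GZ at M = (-1/3, 0)
M = G + t·(Z−G) with t = -1/3

t = -1/3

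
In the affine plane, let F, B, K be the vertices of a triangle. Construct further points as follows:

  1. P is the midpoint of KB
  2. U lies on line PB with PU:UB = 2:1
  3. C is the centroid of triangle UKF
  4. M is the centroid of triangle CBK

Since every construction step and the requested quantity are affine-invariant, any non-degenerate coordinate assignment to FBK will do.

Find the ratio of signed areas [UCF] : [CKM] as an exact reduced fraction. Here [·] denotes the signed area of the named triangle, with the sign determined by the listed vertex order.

[UCF]:[CKM] = -5/2

Assign F = (0, 0), B = (1, 0), K = (0, 1) — the answer is frame-independent, so this choice is without loss of generality.
1. P is the midpoint of KB ⇒ P = (1/2, 1/2)
2. U lies on line PB with PU:UB = 2:1 ⇒ U = (5/6, 1/6)
3. C is the centroid of triangle UKF ⇒ C = (5/18, 7/18)
4. M is the centroid of triangle CBK ⇒ M = (23/54, 25/54)
2·[UCF] = 5/18, 2·[CKM] = -1/9
[UCF]:[CKM] = 5/18:-1/9 = -5/2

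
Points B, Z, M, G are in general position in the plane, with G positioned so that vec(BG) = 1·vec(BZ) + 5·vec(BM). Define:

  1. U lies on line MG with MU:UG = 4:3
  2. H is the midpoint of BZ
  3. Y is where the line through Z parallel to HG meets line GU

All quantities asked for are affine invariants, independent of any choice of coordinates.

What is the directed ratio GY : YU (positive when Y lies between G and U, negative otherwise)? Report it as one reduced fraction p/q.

GY:YU = -35/53

Choose coordinates B = (0, 0), Z = (1, 0), M = (0, 1), G = (1, 5).
1. U lies on line MG with MU:UG = 4:3 ⇒ U = (4/7, 23/7)
2. H is the midpoint of BZ ⇒ H = (1/2, 0)
3. Y is where the line through Z parallel to HG meets line GU ⇒ Y = (11/6, 25/3)
Y = G + t·(U−G) with t = -35/18, so GY:YU = t:(1−t) = -35/18:53/18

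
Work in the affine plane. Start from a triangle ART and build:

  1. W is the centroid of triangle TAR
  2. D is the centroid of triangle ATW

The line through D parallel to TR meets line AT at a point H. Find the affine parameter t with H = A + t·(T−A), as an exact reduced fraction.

Assign A = (0, 0), R = (1, 0), T = (0, 1) — the answer is frame-independent, so this choice is without loss of generality.
1. W is the centroid of triangle TAR ⇒ W = (1/3, 1/3)
2. D is the centroid of triangle ATW ⇒ D = (1/9, 4/9)
through D parallel to TR: direction (1, -1); meets AT at H = (0, 5/9)
H = A + t·(T−A) with t = 5/9

t = 5/9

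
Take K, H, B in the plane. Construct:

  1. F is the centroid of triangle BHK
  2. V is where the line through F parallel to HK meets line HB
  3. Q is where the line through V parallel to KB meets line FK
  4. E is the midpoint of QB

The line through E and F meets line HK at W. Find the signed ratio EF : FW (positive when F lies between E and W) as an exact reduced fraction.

EF:FW = 3/2

Assign K = (0, 0), H = (1, 0), B = (0, 1) — the answer is frame-independent, so this choice is without loss of generality.
1. F is the centroid of triangle BHK ⇒ F = (1/3, 1/3)
2. V is where the line through F parallel to HK meets line HB ⇒ V = (2/3, 1/3)
3. Q is where the line through V parallel to KB meets line FK ⇒ Q = (2/3, 2/3)
4. E is the midpoint of QB ⇒ E = (1/3, 5/6)
line EF meets HK at W = (1/3, 0)
F = E + t·(W−E) with t = 3/5, so EF:FW = 3/5:2/5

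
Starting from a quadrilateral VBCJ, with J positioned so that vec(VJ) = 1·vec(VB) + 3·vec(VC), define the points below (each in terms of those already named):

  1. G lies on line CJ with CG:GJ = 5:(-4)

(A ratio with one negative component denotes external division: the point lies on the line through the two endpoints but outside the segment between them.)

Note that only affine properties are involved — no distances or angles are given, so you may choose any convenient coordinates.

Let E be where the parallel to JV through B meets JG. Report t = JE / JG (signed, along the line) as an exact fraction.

t = 3/4

Set V = (0, 0), B = (1, 0), C = (0, 1), J = (1, 3); any affine frame gives the same invariant.
1. G lies on line CJ with CG:GJ = 5:(-4) ⇒ G = (5, 11)
through B parallel to JV: direction (-1, -3); meets JG at E = (4, 9)
E = J + t·(G−J) with t = 3/4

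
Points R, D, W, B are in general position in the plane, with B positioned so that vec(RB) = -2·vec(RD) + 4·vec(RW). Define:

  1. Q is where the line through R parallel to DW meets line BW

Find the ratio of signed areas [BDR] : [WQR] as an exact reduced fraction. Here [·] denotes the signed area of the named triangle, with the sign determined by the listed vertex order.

Assign R = (0, 0), D = (1, 0), W = (0, 1), B = (-2, 4) — the answer is frame-independent, so this choice is without loss of generality.
1. Q is where the line through R parallel to DW meets line BW ⇒ Q = (2, -2)
2·[BDR] = -4, 2·[WQR] = -2
[BDR]:[WQR] = -4:-2 = 2

[BDR]:[WQR] = 2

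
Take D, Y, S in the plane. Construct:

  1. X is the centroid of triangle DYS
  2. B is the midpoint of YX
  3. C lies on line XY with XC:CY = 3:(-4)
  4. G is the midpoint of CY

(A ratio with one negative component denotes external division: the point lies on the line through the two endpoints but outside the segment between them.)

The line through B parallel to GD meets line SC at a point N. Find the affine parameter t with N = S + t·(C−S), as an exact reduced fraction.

t = -1/6

Choose coordinates D = (0, 0), Y = (1, 0), S = (0, 1).
1. X is the centroid of triangle DYS ⇒ X = (1/3, 1/3)
2. B is the midpoint of YX ⇒ B = (2/3, 1/6)
3. C lies on line XY with XC:CY = 3:(-4) ⇒ C = (-5/3, 4/3)
4. G is the midpoint of CY ⇒ G = (-1/3, 2/3)
through B parallel to GD: direction (1/3, -2/3); meets SC at N = (5/18, 17/18)
N = S + t·(C−S) with t = -1/6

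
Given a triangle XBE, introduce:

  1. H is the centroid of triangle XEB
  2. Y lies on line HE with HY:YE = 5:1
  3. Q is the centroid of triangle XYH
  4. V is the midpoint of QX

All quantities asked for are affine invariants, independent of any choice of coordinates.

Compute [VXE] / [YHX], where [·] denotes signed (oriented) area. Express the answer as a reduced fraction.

Choose coordinates X = (0, 0), B = (1, 0), E = (0, 1).
1. H is the centroid of triangle XEB ⇒ H = (1/3, 1/3)
2. Y lies on line HE with HY:YE = 5:1 ⇒ Y = (1/18, 8/9)
3. Q is the centroid of triangle XYH ⇒ Q = (7/54, 11/27)
4. V is the midpoint of QX ⇒ V = (7/108, 11/54)
2·[VXE] = -7/108, 2·[YHX] = -5/18
[VXE]:[YHX] = -7/108:-5/18 = 7/30

[VXE]:[YHX] = 7/30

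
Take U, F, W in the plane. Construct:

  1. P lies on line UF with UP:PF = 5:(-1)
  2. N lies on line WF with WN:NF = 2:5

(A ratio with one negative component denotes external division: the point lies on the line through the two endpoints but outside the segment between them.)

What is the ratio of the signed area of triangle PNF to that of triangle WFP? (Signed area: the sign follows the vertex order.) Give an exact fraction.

Assign U = (0, 0), F = (1, 0), W = (0, 1) — the answer is frame-independent, so this choice is without loss of generality.
1. P lies on line UF with UP:PF = 5:(-1) ⇒ P = (5/4, 0)
2. N lies on line WF with WN:NF = 2:5 ⇒ N = (2/7, 5/7)
2·[PNF] = 5/28, 2·[WFP] = 1/4
[PNF]:[WFP] = 5/28:1/4 = 5/7

[PNF]:[WFP] = 5/7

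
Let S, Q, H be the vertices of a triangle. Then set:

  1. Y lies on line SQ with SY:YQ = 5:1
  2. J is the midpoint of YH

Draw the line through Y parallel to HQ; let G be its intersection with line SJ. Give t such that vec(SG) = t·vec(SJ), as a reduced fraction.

Choose coordinates S = (0, 0), Q = (1, 0), H = (0, 1).
1. Y lies on line SQ with SY:YQ = 5:1 ⇒ Y = (5/6, 0)
2. J is the midpoint of YH ⇒ J = (5/12, 1/2)
through Y parallel to HQ: direction (1, -1); meets SJ at G = (25/66, 5/11)
G = S + t·(J−S) with t = 10/11

t = 10/11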